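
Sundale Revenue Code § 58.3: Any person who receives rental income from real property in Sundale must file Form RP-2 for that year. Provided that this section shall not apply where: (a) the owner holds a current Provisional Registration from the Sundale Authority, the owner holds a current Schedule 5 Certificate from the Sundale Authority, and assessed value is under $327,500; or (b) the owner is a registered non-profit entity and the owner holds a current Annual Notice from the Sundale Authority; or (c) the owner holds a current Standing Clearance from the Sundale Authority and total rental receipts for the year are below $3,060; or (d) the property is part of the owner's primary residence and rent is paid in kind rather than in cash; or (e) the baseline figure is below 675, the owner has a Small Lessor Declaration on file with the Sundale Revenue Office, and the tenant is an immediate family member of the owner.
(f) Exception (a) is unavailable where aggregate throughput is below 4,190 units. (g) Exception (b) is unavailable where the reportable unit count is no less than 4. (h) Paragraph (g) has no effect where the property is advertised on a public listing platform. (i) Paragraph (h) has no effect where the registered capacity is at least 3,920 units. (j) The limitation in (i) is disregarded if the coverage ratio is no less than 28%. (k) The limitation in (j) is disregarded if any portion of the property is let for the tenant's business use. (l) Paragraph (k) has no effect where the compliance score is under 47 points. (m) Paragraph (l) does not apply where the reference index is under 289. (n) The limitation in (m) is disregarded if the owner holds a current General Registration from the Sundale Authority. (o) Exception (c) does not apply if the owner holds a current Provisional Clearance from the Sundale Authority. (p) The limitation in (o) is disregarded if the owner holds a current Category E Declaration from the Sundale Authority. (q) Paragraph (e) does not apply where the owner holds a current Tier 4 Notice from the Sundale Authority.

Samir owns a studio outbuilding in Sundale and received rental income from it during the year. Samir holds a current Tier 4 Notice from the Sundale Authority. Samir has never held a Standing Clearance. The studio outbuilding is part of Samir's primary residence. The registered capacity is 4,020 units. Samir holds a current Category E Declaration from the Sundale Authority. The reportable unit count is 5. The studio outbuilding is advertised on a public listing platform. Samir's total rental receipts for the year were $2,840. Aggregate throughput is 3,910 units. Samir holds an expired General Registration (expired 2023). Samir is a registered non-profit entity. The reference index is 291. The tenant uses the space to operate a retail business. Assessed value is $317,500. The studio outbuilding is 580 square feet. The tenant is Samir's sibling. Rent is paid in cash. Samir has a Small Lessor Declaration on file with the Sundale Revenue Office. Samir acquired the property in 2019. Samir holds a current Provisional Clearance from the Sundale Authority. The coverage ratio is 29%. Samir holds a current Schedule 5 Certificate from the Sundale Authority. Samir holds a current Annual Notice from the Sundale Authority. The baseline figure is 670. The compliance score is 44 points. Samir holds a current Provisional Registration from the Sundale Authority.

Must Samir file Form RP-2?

No — exception (b) applies; Samir is not required to file Form RP-2.

Exception (a): a current Provisional Registration is held; a current Schedule 5 Certificate is held; assessed value is $317,500, under the $327,500 limit — every condition holds. But: (f) is engaged — aggregate throughput is 3,910 units, below the 4,190 units limit. (a) is therefore removed.
Exception (b) is satisfied on its face — Samir is a registered non-profit; a current Annual Notice is held. As to paragraphs (g)–(n): (g) applies (the reportable unit count is 5, meeting the 4 threshold), but is overridden by (h): (h) is triggered — the property is publicly advertised. (i) would limit (h) — the registered capacity is 4,020 units, meeting the 3,920 units threshold — but (j) sets (i) aside: (j) operates — the coverage ratio is 29%, meeting the 28% threshold. (k) applies (the space is let for business use), but is set aside by (l): (l) operates — the compliance score is 44 points, under the 47 points limit. (m) is not engaged (the reference index is 291, not under 289), so (l) stands. So (b) applies.
Exception (c) fails — no current Standing Clearance is held.
Exception (d) does not apply: rent is paid in cash.
All of (e)'s requirements are met (the baseline figure is 670, below the 675 limit; a Small Lessor Declaration is on file; the tenant is an immediate family member). Turning to paragraph (q): (q) operates against (e): a current Tier 4 Notice is held. (e) is therefore removed.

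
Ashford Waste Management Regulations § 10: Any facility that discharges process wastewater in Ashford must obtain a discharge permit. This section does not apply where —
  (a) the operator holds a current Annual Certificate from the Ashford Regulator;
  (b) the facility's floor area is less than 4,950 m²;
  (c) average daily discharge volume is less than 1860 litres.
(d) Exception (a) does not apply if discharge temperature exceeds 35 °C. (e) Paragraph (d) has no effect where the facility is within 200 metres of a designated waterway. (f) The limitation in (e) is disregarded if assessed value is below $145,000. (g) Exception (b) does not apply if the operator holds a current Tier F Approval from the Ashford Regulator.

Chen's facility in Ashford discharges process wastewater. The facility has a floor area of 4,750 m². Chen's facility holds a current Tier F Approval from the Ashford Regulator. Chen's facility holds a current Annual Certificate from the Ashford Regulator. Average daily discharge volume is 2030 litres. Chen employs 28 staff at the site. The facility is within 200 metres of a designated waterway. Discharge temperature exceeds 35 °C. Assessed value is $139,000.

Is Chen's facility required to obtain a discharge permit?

Yes — Chen's facility must obtain a discharge permit.

Exception (a): a current Annual Certificate is held — every condition holds. But: (d) is engaged — discharge temperature exceeds 35 °C. (e) is triggered (the facility is within 200 m of a designated waterway), but is overridden by (f): (f) operates against (e): assessed value is $139,000, below the $145,000 limit. So (a) is unavailable.
All of (b)'s requirements are met (the facility's floor area is 4,750 m², less than the 4,950 m² limit). Turning to paragraph (g): (g) is triggered — a current Tier F Approval is held. (b) is therefore removed.
Exception (c) does not apply: average daily discharge volume is 2030 litres, not less than 1860 litres.
Every exception is unavailable, so the rule governs.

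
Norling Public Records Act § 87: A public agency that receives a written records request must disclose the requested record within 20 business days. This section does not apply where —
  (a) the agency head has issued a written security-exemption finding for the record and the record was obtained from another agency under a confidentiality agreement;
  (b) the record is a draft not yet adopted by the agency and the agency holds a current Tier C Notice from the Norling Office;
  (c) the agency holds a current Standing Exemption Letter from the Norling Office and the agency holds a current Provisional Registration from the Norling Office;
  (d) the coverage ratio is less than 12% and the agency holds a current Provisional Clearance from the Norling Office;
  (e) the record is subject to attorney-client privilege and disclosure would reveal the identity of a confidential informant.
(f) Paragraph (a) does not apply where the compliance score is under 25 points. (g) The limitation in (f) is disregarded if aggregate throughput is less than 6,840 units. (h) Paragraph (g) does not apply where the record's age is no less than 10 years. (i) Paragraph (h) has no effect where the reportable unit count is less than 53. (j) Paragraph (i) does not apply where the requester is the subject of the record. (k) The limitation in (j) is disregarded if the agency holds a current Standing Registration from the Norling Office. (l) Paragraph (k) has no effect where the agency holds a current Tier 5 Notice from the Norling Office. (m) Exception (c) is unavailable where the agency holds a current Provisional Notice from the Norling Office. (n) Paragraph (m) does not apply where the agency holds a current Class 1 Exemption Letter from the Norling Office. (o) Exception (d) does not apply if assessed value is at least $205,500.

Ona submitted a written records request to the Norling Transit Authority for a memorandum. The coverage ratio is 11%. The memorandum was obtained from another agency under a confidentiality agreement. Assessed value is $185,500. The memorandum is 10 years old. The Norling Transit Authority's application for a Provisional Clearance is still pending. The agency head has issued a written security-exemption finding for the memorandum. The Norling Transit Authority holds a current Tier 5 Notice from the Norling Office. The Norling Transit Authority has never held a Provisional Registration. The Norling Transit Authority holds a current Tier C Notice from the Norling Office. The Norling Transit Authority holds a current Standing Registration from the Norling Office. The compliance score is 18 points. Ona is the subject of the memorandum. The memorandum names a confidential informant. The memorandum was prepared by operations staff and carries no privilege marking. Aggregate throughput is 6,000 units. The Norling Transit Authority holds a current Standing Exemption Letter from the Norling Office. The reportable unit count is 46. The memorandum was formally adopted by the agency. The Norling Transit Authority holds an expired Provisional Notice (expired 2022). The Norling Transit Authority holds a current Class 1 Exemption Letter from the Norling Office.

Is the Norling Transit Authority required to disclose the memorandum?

Exception (a) is satisfied on its face — a written security-exemption finding has been issued; the memorandum was obtained under a confidentiality agreement. But: (f) applies — the compliance score is 18 points, under the 25 points limit. (g) would limit (f) — aggregate throughput is 6,000 units, less than the 6,840 units limit — but (h) sets (g) aside: (h) operates against (g): the record's age is 10 years, meeting the 10 years threshold. (i) operates (the reportable unit count is 46, less than the 53 limit), but is itself disapplied by (j): (j) operates against (i): Ona is the subject of the memorandum. (k) would limit (j) — a current Standing Registration is held — but (l) sets (k) aside: (l) is triggered — a current Tier 5 Notice is held. (a) is therefore removed.
Exception (b) fails — the memorandum has been formally adopted.
Exception (c) requires that the agency holds a current Provisional Registration from the Norling Office; but there is no Provisional Registration in force, so (c) is unavailable.
Exception (d) fails — there is no Provisional Clearance in force.
Exception (e) fails — the memorandum carries no privilege marking.
None of the exceptions is available; § 87 applies in full.

Yes — the Norling Transit Authority must disclose the memorandum.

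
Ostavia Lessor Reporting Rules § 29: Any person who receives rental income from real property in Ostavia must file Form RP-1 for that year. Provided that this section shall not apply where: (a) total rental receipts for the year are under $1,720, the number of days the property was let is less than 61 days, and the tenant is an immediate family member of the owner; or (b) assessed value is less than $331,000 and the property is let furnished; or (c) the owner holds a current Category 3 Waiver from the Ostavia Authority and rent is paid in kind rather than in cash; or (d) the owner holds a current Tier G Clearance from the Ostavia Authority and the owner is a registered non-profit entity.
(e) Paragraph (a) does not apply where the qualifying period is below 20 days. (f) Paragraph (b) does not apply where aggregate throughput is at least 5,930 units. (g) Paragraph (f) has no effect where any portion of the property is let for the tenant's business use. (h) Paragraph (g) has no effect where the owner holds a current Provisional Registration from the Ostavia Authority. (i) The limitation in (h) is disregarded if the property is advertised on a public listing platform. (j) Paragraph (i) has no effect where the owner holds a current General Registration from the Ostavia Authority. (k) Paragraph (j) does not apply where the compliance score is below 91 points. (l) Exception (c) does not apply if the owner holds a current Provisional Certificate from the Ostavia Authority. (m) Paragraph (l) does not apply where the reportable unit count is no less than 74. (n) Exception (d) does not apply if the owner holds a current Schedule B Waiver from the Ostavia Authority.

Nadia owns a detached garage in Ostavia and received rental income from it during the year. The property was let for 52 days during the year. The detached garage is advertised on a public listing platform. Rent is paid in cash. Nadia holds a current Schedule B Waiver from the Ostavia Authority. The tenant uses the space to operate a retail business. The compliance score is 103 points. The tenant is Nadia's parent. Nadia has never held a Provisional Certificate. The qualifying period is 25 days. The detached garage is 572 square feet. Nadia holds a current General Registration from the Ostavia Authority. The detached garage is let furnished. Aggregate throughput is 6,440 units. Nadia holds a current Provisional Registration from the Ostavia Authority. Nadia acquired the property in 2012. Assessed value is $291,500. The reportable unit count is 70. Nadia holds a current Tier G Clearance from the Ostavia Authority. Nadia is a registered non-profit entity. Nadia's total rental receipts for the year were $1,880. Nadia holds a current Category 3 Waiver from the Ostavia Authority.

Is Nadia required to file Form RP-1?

Exception (a) fails — total rental receipts for the year are $1,880, not under $1,720.
Exception (b): assessed value is $291,500, less than the $331,000 limit; the property is let furnished — every condition holds. Turning to paragraphs (f)–(k): (f) operates against (b): aggregate throughput is 6,440 units, meeting the 5,930 units threshold. (g) is triggered (the space is let for business use), but is set aside by (h): (h) operates against (g): a current Provisional Registration is held. (i) is engaged (the property is publicly advertised), but is overridden by (j): (j) operates against (i): a current General Registration is held. (k), which would lift (j), is not engaged — the compliance score is 103 points, not below 91 points. (b) is therefore removed.
Exception (c) fails — rent is paid in cash.
Exception (d)'s conditions are all satisfied: a current Tier G Clearance is held; Nadia is a registered non-profit. Turning to paragraph (n): (n) operates against (d): a current Schedule B Waiver is held. Exception (d) does not apply.
No exception displaces § 29.

Yes — Nadia must file Form RP-1.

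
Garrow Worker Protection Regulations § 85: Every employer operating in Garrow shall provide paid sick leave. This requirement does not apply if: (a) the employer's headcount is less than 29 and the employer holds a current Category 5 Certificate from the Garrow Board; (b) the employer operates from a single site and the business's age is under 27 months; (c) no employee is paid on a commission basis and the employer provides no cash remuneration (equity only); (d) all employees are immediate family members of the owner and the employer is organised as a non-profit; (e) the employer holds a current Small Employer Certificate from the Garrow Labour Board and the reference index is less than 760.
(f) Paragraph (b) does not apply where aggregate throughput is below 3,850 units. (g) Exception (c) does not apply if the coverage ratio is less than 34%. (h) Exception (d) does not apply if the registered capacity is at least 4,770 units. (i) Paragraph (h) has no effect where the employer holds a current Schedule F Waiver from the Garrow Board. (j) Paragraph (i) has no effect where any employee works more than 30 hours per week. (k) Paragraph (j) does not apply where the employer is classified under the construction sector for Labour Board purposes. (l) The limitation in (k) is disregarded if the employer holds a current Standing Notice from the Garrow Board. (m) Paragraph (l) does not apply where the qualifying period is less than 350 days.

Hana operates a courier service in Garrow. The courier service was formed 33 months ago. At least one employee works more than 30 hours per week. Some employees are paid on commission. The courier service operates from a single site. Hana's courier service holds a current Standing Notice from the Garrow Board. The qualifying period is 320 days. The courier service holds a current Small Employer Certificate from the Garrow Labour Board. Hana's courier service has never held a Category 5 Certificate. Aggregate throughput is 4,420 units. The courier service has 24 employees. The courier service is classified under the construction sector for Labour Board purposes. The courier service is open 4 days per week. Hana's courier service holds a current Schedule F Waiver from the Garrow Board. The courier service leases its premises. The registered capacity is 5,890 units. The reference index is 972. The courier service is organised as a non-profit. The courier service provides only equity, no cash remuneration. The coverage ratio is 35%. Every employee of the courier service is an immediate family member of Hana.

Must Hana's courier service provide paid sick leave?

No — exception (d) applies; Hana's courier service is not required to provide paid sick leave.

Exception (a) fails — there is no Category 5 Certificate in force.
Exception (b) requires that the business's age is under 27 months; but the business's age is 33 months, not under 27 months, so (b) is unavailable.
Exception (c) requires that no employee is paid on a commission basis; but some employees are paid on commission, so (c) is unavailable.
Exception (d)'s conditions are all satisfied: every employee is an immediate family member; the employer is a non-profit. Considering the limiting provisions: (h) would limit (d) — the registered capacity is 5,890 units, meeting the 4,770 units threshold — but (i) sets (h) aside: (i) operates against (h): a current Schedule F Waiver is held. (j) applies (at least one employee exceeds 30 hours/week), but is set aside by (k): (k) operates against (j): the courier service is classified under the construction sector. (l) applies (a current Standing Notice is held), but is overridden by (m): (m) operates against (l): the qualifying period is 320 days, less than the 350 days limit. So (d) applies.
Exception (e) does not apply: the reference index is 972, not less than 760.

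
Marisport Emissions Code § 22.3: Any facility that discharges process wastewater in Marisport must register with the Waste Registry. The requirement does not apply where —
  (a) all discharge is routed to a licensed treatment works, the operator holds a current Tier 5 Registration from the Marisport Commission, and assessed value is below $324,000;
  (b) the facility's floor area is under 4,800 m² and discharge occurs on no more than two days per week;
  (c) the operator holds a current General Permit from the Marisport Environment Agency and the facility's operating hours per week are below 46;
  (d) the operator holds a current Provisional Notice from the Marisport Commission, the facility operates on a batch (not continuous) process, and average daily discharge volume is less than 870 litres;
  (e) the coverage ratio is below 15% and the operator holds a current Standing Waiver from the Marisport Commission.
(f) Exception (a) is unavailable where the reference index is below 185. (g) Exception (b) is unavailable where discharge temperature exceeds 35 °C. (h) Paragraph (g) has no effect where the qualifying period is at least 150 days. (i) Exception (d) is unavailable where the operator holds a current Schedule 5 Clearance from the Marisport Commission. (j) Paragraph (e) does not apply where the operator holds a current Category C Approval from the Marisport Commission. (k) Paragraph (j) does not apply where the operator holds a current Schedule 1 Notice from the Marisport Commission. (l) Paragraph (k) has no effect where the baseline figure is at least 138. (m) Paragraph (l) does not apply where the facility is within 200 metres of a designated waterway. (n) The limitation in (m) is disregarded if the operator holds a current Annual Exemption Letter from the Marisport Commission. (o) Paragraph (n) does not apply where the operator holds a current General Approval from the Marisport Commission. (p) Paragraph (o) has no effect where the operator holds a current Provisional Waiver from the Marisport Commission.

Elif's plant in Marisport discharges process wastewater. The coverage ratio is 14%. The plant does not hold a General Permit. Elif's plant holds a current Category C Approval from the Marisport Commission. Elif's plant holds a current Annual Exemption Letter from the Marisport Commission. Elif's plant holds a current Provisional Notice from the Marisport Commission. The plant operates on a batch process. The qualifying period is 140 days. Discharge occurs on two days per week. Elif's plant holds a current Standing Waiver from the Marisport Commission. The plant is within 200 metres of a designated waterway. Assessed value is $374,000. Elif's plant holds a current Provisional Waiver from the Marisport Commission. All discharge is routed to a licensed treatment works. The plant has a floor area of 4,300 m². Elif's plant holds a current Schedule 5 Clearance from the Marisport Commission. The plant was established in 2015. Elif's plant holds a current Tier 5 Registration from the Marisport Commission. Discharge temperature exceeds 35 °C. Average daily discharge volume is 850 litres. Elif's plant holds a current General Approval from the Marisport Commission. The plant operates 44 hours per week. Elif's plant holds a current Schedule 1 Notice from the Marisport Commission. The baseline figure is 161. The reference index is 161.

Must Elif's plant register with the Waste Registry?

Exception (a) requires that assessed value is below $324,000; but assessed value is $374,000, not below $324,000, so (a) is unavailable.
Exception (b) is satisfied on its face — the facility's floor area is 4,300 m², under the 4,800 m² limit; discharge occurs on no more than two days per week. But applying paragraphs (g)–(h): (g) operates against (b): discharge temperature exceeds 35 °C. (h) is not triggered (the qualifying period is 140 days, short of 150 days), so (g) stands. Exception (b) does not apply.
Exception (c) requires that the operator holds a current General Permit from the Marisport Environment Agency; but no General Permit is held, so (c) is unavailable.
Exception (d): a current Provisional Notice is held; the facility operates on a batch process; average daily discharge volume is 850 litres, less than the 870 litres limit — every condition holds. However, paragraph (i) must be considered: (i) applies — a current Schedule 5 Clearance is held. So (d) is unavailable.
All of (e)'s requirements are met (the coverage ratio is 14%, below the 15% limit; a current Standing Waiver is held). But: (j) is triggered — a current Category C Approval is held. (k) operates (a current Schedule 1 Notice is held), but yields to (l): (l) operates against (k): the baseline figure is 161, meeting the 138 threshold. (m) would limit (l) — the plant is within 200 m of a designated waterway — but (n) sets (m) aside: (n) is engaged — a current Annual Exemption Letter is held. (o) would limit (n) — a current General Approval is held — but (p) sets (o) aside: (p) operates against (o): a current Provisional Waiver is held. So (e) is unavailable.
No exception applies. The general rule governs.

Yes — Elif's plant must register with the Waste Registry.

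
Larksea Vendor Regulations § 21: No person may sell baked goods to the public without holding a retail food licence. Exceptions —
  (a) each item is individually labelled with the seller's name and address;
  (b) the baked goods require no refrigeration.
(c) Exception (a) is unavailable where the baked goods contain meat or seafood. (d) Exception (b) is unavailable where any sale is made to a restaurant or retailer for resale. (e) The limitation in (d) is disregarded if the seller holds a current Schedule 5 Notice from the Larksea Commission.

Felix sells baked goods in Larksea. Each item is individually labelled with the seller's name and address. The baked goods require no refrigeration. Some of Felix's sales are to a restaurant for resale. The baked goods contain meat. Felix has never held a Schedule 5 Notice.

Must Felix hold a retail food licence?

Yes — Felix must hold a retail food licence.

Exception (a): items are individually labelled — every condition holds. Turning to paragraph (c): (c) applies — the baked goods contain meat. (a) is therefore removed.
Exception (b): the baked goods are shelf-stable — every condition holds. Turning to paragraphs (d)–(e): (d) operates against (b): some sales are to a restaurant for resale. (e) is not triggered (no current Schedule 5 Notice is held), so (d) stands. So (b) is unavailable.
Every exception is unavailable, so the rule governs.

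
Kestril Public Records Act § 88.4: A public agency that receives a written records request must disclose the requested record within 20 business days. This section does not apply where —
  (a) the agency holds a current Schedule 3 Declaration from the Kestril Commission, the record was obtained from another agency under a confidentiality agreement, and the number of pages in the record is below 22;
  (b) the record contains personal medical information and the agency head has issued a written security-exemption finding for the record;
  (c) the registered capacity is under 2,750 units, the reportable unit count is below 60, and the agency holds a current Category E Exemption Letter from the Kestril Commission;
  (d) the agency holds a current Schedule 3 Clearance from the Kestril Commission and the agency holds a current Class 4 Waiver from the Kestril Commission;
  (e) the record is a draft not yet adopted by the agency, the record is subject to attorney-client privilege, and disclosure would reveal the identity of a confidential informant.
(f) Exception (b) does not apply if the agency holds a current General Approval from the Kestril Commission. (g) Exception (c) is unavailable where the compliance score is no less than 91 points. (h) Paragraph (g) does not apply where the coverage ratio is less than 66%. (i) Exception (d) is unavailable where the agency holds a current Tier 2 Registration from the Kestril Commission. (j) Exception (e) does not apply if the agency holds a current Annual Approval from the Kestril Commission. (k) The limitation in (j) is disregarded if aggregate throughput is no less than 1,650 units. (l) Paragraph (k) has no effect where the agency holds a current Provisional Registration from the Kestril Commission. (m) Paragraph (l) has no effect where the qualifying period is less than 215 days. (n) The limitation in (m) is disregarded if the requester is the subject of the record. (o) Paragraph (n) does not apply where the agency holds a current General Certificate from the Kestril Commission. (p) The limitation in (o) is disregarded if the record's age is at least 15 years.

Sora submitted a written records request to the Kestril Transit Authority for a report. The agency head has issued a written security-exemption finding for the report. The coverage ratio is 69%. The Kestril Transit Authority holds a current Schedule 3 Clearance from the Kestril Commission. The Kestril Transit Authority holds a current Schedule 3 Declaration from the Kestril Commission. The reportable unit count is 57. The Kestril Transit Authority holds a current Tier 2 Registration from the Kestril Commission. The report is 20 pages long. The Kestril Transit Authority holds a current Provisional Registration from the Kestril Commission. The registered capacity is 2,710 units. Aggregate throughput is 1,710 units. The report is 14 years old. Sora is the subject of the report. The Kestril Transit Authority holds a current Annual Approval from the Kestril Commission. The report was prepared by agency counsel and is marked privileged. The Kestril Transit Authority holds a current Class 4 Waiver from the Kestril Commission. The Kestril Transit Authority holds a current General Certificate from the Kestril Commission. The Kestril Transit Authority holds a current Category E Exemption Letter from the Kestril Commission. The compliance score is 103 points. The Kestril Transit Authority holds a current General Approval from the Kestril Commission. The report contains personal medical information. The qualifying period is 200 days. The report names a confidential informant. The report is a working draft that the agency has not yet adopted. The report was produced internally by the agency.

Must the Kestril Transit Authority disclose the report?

Exception (a) requires that the record was obtained from another agency under a confidentiality agreement; but the report was produced internally, so (a) is unavailable.
Exception (b): the report contains personal medical information; a written security-exemption finding has been issued — every condition holds. Turning to paragraph (f): (f) operates — a current General Approval is held. Exception (b) does not apply.
Exception (c): the registered capacity is 2,710 units, under the 2,750 units limit; the reportable unit count is 57, below the 60 limit; a current Category E Exemption Letter is held — every condition holds. Turning to paragraphs (g)–(h): (g) applies — the compliance score is 103 points, meeting the 91 points threshold. (h), which would lift (g), is not engaged — the coverage ratio is 69%, not less than 66%. Exception (c) does not apply.
All of (d)'s requirements are met (a current Schedule 3 Clearance is held; a current Class 4 Waiver is held). But: (i) applies — a current Tier 2 Registration is held. Exception (d) does not apply.
Exception (e): the report is an unadopted draft; the report is privileged; the report names a confidential informant — every condition holds. As to paragraphs (j)–(p): (j) applies (a current Annual Approval is held), but is displaced by (k): (k) is engaged — aggregate throughput is 1,710 units, meeting the 1,650 units threshold. (l) is engaged (a current Provisional Registration is held), but is itself disapplied by (m): (m) is engaged — the qualifying period is 200 days, less than the 215 days limit. (n) is triggered (Sora is the subject of the report), but is overridden by (o): (o) operates — a current General Certificate is held. (p), which would lift (o), does not operate here — the record's age is 14 years, short of 15 years. Exception (e) stands.

No — exception (e) applies; the Kestril Transit Authority is not required to disclose the report.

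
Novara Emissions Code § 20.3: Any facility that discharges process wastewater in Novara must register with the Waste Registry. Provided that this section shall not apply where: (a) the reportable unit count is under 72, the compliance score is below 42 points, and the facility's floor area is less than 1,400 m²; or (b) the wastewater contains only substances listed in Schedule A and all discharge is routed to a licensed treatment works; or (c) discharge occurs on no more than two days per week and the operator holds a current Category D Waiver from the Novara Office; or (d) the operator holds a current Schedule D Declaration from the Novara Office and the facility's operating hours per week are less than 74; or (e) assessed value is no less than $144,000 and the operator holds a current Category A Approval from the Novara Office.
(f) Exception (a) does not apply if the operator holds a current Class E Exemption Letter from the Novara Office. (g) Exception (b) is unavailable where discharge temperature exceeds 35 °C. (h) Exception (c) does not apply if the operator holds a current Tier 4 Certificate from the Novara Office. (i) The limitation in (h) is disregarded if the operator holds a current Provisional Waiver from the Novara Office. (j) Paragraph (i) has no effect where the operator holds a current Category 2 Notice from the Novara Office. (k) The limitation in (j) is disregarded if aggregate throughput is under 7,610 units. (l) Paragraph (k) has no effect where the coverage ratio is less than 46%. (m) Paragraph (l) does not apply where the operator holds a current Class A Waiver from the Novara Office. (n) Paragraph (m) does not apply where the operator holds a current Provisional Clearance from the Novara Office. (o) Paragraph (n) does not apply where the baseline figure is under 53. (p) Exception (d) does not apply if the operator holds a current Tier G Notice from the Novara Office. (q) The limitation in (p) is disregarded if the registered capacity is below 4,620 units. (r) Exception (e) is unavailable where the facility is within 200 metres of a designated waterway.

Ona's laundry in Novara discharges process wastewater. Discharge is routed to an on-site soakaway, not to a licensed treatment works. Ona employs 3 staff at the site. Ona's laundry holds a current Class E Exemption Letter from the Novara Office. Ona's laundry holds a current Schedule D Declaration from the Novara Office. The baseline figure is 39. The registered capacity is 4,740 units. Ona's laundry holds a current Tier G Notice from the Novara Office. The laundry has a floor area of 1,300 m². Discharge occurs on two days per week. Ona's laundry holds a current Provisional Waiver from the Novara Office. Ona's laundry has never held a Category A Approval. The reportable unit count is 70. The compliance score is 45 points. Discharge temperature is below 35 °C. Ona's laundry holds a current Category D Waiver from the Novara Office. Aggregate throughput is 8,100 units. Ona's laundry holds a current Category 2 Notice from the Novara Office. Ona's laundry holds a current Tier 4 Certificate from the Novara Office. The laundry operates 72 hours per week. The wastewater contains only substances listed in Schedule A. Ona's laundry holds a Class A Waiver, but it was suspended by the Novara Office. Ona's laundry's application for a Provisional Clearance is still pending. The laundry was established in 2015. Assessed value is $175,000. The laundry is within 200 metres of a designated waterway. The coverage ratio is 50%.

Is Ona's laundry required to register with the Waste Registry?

Yes — Ona's laundry must register with the Waste Registry.

Exception (a) fails — the compliance score is 45 points, not below 42 points.
Exception (b) fails — discharge is not routed to a licensed treatment works.
All of (c)'s requirements are met (discharge occurs on no more than two days per week; a current Category D Waiver is held). But: (h) is engaged — a current Tier 4 Certificate is held. (i) would limit (h) — a current Provisional Waiver is held — but (j) sets (i) aside: (j) operates against (i): a current Category 2 Notice is held. (k) is not triggered (aggregate throughput is 8,100 units, not under 7,610 units), so (j) stands. So (c) is unavailable.
Exception (d): a current Schedule D Declaration is held; the facility's operating hours per week are 72, less than the 74 limit — every condition holds. Turning to paragraphs (p)–(q): (p) is triggered — a current Tier G Notice is held. (q), which would lift (p), is not triggered — the registered capacity is 4,740 units, not below 4,620 units. (d) is therefore removed.
Exception (e) does not apply: there is no Category A Approval in force.
No exception applies. The general rule governs.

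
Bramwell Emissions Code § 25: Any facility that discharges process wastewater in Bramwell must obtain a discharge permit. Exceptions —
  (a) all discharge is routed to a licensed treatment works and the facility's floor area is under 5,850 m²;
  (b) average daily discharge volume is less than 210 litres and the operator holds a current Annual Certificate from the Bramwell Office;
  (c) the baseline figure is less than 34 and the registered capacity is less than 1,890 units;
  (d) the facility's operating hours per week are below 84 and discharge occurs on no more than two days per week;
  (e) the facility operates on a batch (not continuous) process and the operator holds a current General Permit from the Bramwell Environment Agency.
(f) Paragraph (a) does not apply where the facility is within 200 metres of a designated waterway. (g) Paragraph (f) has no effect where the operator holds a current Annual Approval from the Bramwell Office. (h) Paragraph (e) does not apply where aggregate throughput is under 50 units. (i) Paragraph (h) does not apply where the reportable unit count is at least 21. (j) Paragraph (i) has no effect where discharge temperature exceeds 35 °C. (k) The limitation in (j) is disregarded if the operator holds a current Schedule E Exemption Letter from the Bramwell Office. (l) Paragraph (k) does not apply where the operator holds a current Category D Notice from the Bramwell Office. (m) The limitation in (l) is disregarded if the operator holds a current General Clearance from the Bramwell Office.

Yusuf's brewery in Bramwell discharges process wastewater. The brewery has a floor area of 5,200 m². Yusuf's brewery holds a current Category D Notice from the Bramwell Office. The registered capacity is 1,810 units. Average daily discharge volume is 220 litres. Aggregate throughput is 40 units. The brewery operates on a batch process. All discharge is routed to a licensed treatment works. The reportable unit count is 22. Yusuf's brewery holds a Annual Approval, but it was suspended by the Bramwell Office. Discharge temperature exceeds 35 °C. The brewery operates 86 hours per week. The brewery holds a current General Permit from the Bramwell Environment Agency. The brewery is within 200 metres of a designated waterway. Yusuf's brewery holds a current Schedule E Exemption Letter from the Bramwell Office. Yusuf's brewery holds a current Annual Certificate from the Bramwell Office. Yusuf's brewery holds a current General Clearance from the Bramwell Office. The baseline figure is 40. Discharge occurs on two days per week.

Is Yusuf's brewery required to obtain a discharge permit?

Exception (a) is satisfied on its face — discharge is routed to a licensed treatment works; the facility's floor area is 5,200 m², under the 5,850 m² limit. However, paragraphs (f)–(g) must be considered: (f) operates against (a): the brewery is within 200 m of a designated waterway. (g), which would lift (f), is not triggered — the Annual Approval is not current. Exception (a) does not apply.
Exception (b) does not apply: average daily discharge volume is 220 litres, not less than 210 litres.
Exception (c) requires that the baseline figure is less than 34; but the baseline figure is 40, not less than 34, so (c) is unavailable.
Exception (d) requires that the facility's operating hours per week are below 84; but the facility's operating hours per week are 86, not below 84, so (d) is unavailable.
All of (e)'s requirements are met (the facility operates on a batch process; a current General Permit is held). Under paragraphs (h)–(m): (h) would limit (e) — aggregate throughput is 40 units, under the 50 units limit — but (i) sets (h) aside: (i) operates against (h): the reportable unit count is 22, meeting the 21 threshold. (j) would limit (i) — discharge temperature exceeds 35 °C — but (k) sets (j) aside: (k) is triggered — a current Schedule E Exemption Letter is held. (l) would limit (k) — a current Category D Notice is held — but (m) sets (l) aside: (m) operates — a current General Clearance is held. So (e) applies.

No — exception (e) applies; Yusuf's brewery is not required to obtain a discharge permit.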